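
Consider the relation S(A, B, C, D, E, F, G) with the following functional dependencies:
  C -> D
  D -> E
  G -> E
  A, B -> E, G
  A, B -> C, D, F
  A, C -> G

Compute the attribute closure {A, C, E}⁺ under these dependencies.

Start with {A, C, E}.
C -> D applies; add {D} → now {A, C, D, E}.
A, C -> G applies; add {G} → now {A, C, D, E, G}.
No further FD applies.

{A, C, D, E, G}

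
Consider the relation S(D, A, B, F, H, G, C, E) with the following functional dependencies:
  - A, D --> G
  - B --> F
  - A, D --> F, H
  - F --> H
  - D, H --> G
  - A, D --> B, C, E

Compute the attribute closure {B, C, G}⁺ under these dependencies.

{B, C, F, G, H}

Start with {B, C, G}.
B --> F applies; add {F} → now {B, C, F, G}.
F --> H applies; add {H} → now {B, C, F, G, H}.
No further FD applies.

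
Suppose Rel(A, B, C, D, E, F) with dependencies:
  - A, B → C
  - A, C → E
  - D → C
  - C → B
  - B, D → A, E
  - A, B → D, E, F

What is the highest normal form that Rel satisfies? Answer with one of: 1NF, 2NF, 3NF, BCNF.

Candidate keys: {A, B}, {A, C}, {D}. Prime attributes: {A, B, C, D}.
C → B: {C}⁺ = {B, C}, which is not all of the attributes, so the left side is not a superkey — BCNF is violated.
But every attribute on its right side ({B}) is prime, and the same holds for every other non-superkey FD, so 3NF still holds.

3NF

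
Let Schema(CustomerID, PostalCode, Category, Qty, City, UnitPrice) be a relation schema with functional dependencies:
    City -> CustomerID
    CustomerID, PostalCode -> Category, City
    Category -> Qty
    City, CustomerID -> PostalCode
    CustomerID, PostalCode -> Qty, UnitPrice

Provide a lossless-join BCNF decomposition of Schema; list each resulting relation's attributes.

Candidate keys of the original relation: {City}, {CustomerID, PostalCode}.
In {Category, City, CustomerID, PostalCode, Qty, UnitPrice}, {Category} is not a superkey ({Category}⁺ restricted to this set is {Category, Qty}), so split on Category -> Qty into {Category, Qty} and {Category, City, CustomerID, PostalCode, UnitPrice}.
{Category, Qty}: every determinant is a superkey — BCNF.
{Category, City, CustomerID, PostalCode, UnitPrice}: every determinant is a superkey — BCNF.

{Category, City, CustomerID, PostalCode, UnitPrice}; {Category, Qty}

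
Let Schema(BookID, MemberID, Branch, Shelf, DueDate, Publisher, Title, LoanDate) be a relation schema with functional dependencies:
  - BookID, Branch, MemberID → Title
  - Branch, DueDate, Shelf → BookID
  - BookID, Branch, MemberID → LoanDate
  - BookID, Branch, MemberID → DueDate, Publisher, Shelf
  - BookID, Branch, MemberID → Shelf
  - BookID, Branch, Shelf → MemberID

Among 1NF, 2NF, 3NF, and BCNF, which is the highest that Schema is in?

BCNF

Candidate keys: {BookID, Branch, MemberID}, {BookID, Branch, Shelf}, {Branch, DueDate, Shelf}. Prime attributes: {BookID, Branch, DueDate, MemberID, Shelf}.
Each dependency's left side is a superkey — BCNF holds.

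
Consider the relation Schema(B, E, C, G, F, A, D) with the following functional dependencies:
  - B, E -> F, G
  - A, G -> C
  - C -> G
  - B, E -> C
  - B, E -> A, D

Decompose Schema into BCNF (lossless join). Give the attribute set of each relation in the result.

{A, B, D, E, F, G}; {A, C}; {C, G}

Candidate key of the original relation: {B, E}.
Within {A, B, C, D, E, F, G}: {A, G}⁺ ∩ {A, B, C, D, E, F, G} = {A, C, G}, not the whole set, so A, G -> C violates BCNF; decompose into {A, C, G} and {A, B, D, E, F, G}.
Within {A, C, G}: {C}⁺ ∩ {A, C, G} = {C, G}, not the whole set, so C -> G violates BCNF; decompose into {C, G} and {A, C}.
{C, G} has no BCNF violation.
{A, C} has no BCNF violation.
{A, B, D, E, F, G} has no BCNF violation.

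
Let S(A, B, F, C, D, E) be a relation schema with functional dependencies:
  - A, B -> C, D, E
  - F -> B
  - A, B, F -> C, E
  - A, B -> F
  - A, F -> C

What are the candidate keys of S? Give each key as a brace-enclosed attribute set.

{A, B}, {A, F}

Attributes never on any right-hand side: {A} — every candidate key must contain it.
Closure of {A, B} is {A, B, C, D, E, F}, the whole schema; {A, B} is a candidate key.
Closure of {A, F} is {A, B, C, D, E, F}, the whole schema; {A, F} is a candidate key.
No proper subset of any of these is a key, and no other minimal superkey exists.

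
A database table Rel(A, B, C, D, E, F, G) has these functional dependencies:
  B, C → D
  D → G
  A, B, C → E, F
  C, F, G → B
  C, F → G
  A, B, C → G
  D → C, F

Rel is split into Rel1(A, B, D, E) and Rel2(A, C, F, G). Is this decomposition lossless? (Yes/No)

The shared attributes are {A} and {A}⁺ = {A}.
Neither Rel1 nor Rel2 is contained in that closure, so the decomposition is lossy.

No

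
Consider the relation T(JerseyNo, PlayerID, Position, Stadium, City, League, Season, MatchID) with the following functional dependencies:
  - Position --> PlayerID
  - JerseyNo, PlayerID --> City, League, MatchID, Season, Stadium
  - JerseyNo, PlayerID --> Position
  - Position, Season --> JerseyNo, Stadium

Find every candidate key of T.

Closure of {JerseyNo, PlayerID} is {City, JerseyNo, League, MatchID, PlayerID, Position, Season, Stadium}, the whole schema; {JerseyNo, PlayerID} is a candidate key.
Closure of {JerseyNo, Position} is {City, JerseyNo, League, MatchID, PlayerID, Position, Season, Stadium}, the whole schema; {JerseyNo, Position} is a candidate key.
Closure of {Position, Season} is {City, JerseyNo, League, MatchID, PlayerID, Position, Season, Stadium}, the whole schema; {Position, Season} is a candidate key.
These are minimal and exhaustive — every other superkey contains one of them.

{JerseyNo, PlayerID}, {JerseyNo, Position}, {Position, Season}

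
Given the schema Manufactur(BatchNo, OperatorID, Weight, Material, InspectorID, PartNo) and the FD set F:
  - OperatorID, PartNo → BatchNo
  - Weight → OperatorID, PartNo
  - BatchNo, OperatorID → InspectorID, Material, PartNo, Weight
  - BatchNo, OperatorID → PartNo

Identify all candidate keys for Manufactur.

{BatchNo, OperatorID}, {OperatorID, PartNo}, {Weight}

Closure of {Weight} is {BatchNo, InspectorID, Material, OperatorID, PartNo, Weight}, the whole schema; {Weight} is a candidate key.
Closure of {BatchNo, OperatorID} is {BatchNo, InspectorID, Material, OperatorID, PartNo, Weight}, the whole schema; {BatchNo, OperatorID} is a candidate key.
Closure of {OperatorID, PartNo} is {BatchNo, InspectorID, Material, OperatorID, PartNo, Weight}, the whole schema; {OperatorID, PartNo} is a candidate key.
Any other superkey properly contains one of these, so there are no further candidate keys.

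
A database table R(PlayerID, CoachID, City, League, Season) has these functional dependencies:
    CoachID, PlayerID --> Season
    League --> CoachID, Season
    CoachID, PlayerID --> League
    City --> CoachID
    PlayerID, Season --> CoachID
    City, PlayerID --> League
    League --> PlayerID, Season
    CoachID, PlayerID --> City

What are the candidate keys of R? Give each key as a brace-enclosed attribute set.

{League}⁺ = {City, CoachID, League, PlayerID, Season}, which is every attribute, so {League} is a candidate key.
{City, PlayerID}⁺ = {City, CoachID, League, PlayerID, Season}, which is every attribute, so {City, PlayerID} is a candidate key.
{CoachID, PlayerID}⁺ = {City, CoachID, League, PlayerID, Season}, which is every attribute, so {CoachID, PlayerID} is a candidate key.
{PlayerID, Season}⁺ = {City, CoachID, League, PlayerID, Season}, which is every attribute, so {PlayerID, Season} is a candidate key.
These are minimal and exhaustive — every other superkey contains one of them.

{City, PlayerID}, {CoachID, PlayerID}, {League}, {PlayerID, Season}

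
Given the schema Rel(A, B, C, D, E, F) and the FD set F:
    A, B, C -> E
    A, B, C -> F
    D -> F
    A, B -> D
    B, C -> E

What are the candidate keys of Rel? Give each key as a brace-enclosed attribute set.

{A, B, C}

No FD produces {A, B, C}, so they must be in every candidate key.
{A, B, C} is a candidate key since {A, B, C}⁺ = {A, B, C, D, E, F} covers every attribute.
No smaller or unrelated set reaches every attribute, so there are no other keys.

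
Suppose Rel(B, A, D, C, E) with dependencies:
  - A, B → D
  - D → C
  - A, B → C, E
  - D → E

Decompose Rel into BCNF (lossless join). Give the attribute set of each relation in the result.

Candidate key of the original relation: {A, B}.
{A, B, C, D, E}: {D} determines {C, D, E} here but is not a superkey — split on D → C, E, giving {C, D, E} and {A, B, D}.
{C, D, E} is in BCNF.
{A, B, D} is in BCNF.

{A, B, D}; {C, D, E}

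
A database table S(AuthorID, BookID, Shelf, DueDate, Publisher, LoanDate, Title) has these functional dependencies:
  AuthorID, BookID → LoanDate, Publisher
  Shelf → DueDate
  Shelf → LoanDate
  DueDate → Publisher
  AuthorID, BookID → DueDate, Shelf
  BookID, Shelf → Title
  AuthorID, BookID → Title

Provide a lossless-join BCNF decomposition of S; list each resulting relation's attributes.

{AuthorID, BookID, Shelf}; {BookID, Shelf, Title}; {DueDate, LoanDate, Shelf}; {DueDate, Publisher}

Candidate key of the original relation: {AuthorID, BookID}.
In {AuthorID, BookID, DueDate, LoanDate, Publisher, Shelf, Title}, {Shelf} is not a superkey ({Shelf}⁺ restricted to this set is {DueDate, LoanDate, Publisher, Shelf}), so split on Shelf → DueDate, LoanDate, Publisher into {DueDate, LoanDate, Publisher, Shelf} and {AuthorID, BookID, Shelf, Title}.
In {DueDate, LoanDate, Publisher, Shelf}, {DueDate} is not a superkey ({DueDate}⁺ restricted to this set is {DueDate, Publisher}), so split on DueDate → Publisher into {DueDate, Publisher} and {DueDate, LoanDate, Shelf}.
{DueDate, Publisher}: every determinant is a superkey — BCNF.
{DueDate, LoanDate, Shelf}: every determinant is a superkey — BCNF.
In {AuthorID, BookID, Shelf, Title}, {BookID, Shelf} is not a superkey ({BookID, Shelf}⁺ restricted to this set is {BookID, Shelf, Title}), so split on BookID, Shelf → Title into {BookID, Shelf, Title} and {AuthorID, BookID, Shelf}.
{BookID, Shelf, Title}: every determinant is a superkey — BCNF.
{AuthorID, BookID, Shelf}: every determinant is a superkey — BCNF.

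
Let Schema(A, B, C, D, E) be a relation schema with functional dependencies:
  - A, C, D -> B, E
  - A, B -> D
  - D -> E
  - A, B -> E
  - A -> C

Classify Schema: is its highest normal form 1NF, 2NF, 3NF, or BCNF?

Candidate keys: {A, B}, {A, D}. Prime attributes: {A, B, D}.
D -> E breaks BCNF: {D}⁺ = {D, E}, so {D} is not a superkey.
D -> E has non-prime {E} on the right and a non-superkey on the left, so 3NF fails.
The proper key subset {A} of {A, B} determines non-prime {C}, so the relation is not even in 2NF.

1NF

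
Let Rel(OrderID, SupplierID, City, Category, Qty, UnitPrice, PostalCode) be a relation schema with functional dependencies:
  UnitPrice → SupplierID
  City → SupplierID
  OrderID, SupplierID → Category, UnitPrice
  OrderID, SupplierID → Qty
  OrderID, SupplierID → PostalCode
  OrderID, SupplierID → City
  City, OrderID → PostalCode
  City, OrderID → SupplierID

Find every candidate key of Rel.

{City, OrderID}, {OrderID, SupplierID}, {OrderID, UnitPrice}

No FD produces {OrderID}, so it must be in every candidate key.
{City, OrderID}⁺ = {Category, City, OrderID, PostalCode, Qty, SupplierID, UnitPrice}, which is every attribute, so {City, OrderID} is a candidate key.
{OrderID, SupplierID}⁺ = {Category, City, OrderID, PostalCode, Qty, SupplierID, UnitPrice}, which is every attribute, so {OrderID, SupplierID} is a candidate key.
{OrderID, UnitPrice}⁺ = {Category, City, OrderID, PostalCode, Qty, SupplierID, UnitPrice}, which is every attribute, so {OrderID, UnitPrice} is a candidate key.
No proper subset of any of these is a key, and no other minimal superkey exists.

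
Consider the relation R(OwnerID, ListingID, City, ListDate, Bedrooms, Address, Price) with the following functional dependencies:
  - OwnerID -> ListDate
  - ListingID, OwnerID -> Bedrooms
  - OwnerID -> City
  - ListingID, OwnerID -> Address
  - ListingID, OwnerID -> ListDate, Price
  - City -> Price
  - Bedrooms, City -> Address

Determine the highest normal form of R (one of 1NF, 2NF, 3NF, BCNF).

1NF

Candidate key: {ListingID, OwnerID}. Prime attributes: {ListingID, OwnerID}.
OwnerID -> ListDate: {OwnerID}⁺ = {City, ListDate, OwnerID, Price}, which is not all of the attributes, so the left side is not a superkey — BCNF is violated.
OwnerID -> ListDate has non-prime {ListDate} on the right and a non-superkey on the left, so 3NF fails.
The proper key subset {OwnerID} of {ListingID, OwnerID} determines non-prime {City, ListDate, Price}, so the relation is not even in 2NF.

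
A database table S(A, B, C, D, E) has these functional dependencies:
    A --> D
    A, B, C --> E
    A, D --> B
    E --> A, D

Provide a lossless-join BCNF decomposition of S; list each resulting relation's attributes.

{A, B, D}; {A, E}; {C, E}

Candidate keys of the original relation: {A, C}, {C, E}.
Within {A, B, C, D, E}: {A}⁺ ∩ {A, B, C, D, E} = {A, B, D}, not the whole set, so A --> B, D violates BCNF; decompose into {A, B, D} and {A, C, E}.
{A, B, D} is in BCNF.
Within {A, C, E}: {E}⁺ ∩ {A, C, E} = {A, E}, not the whole set, so E --> A violates BCNF; decompose into {A, E} and {C, E}.
{A, E} is in BCNF.
{C, E} is in BCNF.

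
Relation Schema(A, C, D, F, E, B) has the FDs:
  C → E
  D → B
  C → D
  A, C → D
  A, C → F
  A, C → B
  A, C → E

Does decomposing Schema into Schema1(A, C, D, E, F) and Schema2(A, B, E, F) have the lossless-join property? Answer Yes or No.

No

Common attributes: {A, E, F}; their closure is {A, E, F}.
The closure covers neither Schema1 nor Schema2 entirely; the join is not lossless.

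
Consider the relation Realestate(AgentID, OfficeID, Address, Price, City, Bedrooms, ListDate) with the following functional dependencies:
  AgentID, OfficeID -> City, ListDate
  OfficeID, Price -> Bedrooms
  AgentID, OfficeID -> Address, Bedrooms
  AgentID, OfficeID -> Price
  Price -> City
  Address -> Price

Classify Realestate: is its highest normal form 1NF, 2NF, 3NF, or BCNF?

2NF

Candidate key: {AgentID, OfficeID}. Prime attributes: {AgentID, OfficeID}.
OfficeID, Price -> Bedrooms: {OfficeID, Price}⁺ = {Bedrooms, City, OfficeID, Price}, which is not all of the attributes, so the left side is not a superkey — BCNF is violated.
OfficeID, Price -> Bedrooms has non-prime {Bedrooms} on the right and a non-superkey on the left, so 3NF fails.
No non-prime attribute depends on a proper subset of any candidate key, so 2NF holds.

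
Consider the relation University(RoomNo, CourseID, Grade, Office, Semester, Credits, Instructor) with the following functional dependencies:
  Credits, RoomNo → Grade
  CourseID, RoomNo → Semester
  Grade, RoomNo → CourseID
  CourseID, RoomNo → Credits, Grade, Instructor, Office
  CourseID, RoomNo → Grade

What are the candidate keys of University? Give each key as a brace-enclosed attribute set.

Attributes never on any right-hand side: {RoomNo} — every candidate key must contain it.
{CourseID, RoomNo}⁺ = {CourseID, Credits, Grade, Instructor, Office, RoomNo, Semester} — all of the relation — so {CourseID, RoomNo} is a candidate key.
{Credits, RoomNo}⁺ = {CourseID, Credits, Grade, Instructor, Office, RoomNo, Semester} — all of the relation — so {Credits, RoomNo} is a candidate key.
{Grade, RoomNo}⁺ = {CourseID, Credits, Grade, Instructor, Office, RoomNo, Semester} — all of the relation — so {Grade, RoomNo} is a candidate key.
Any other superkey properly contains one of these, so there are no further candidate keys.

{CourseID, RoomNo}, {Credits, RoomNo}, {Grade, RoomNo}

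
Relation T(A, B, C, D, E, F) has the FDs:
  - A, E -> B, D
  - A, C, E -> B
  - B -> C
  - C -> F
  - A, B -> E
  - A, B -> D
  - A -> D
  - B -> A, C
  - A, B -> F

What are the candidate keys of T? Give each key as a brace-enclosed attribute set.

{B}⁺ = {A, B, C, D, E, F}, which is every attribute, so {B} is a candidate key.
{A, E}⁺ = {A, B, C, D, E, F}, which is every attribute, so {A, E} is a candidate key.
Any other superkey properly contains one of these, so there are no further candidate keys.

{A, E}, {B}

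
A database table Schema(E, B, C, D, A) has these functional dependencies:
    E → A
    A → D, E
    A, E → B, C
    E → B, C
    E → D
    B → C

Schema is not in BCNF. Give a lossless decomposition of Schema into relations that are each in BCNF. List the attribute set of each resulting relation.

Candidate keys of the original relation: {A}, {E}.
In {A, B, C, D, E}, {B} is not a superkey ({B}⁺ restricted to this set is {B, C}), so split on B → C into {B, C} and {A, B, D, E}.
{B, C} has no BCNF violation.
{A, B, D, E} has no BCNF violation.

{A, B, D, E}; {B, C}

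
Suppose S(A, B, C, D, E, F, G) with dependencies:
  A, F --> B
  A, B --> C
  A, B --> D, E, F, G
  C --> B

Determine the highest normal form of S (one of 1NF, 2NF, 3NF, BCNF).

Candidate keys: {A, B}, {A, C}, {A, F}. Prime attributes: {A, B, C, F}.
C --> B breaks BCNF: {C}⁺ = {B, C}, so {C} is not a superkey.
But every attribute on its right side ({B}) is prime, and the same holds for every other non-superkey FD, so 3NF still holds.

3NF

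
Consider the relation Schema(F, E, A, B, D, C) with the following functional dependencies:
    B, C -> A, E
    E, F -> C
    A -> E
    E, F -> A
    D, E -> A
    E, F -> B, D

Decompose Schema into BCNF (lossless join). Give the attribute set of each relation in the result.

Candidate keys of the original relation: {A, F}, {B, C, F}, {E, F}.
Within {A, B, C, D, E, F}: {B, C}⁺ ∩ {A, B, C, D, E, F} = {A, B, C, E}, not the whole set, so B, C -> A, E violates BCNF; decompose into {A, B, C, E} and {B, C, D, F}.
Within {A, B, C, E}: {A}⁺ ∩ {A, B, C, E} = {A, E}, not the whole set, so A -> E violates BCNF; decompose into {A, E} and {A, B, C}.
{A, E}: every determinant is a superkey — BCNF.
{A, B, C}: every determinant is a superkey — BCNF.
{B, C, D, F}: every determinant is a superkey — BCNF.

{A, B, C}; {A, E}; {B, C, D, F}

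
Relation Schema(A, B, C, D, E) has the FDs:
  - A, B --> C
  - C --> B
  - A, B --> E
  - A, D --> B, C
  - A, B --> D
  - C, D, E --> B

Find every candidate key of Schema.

{A, B}, {A, C}, {A, D}

No FD produces {A}, so it must be in every candidate key.
{A, B} is a candidate key since {A, B}⁺ = {A, B, C, D, E} covers every attribute.
{A, C} is a candidate key since {A, C}⁺ = {A, B, C, D, E} covers every attribute.
{A, D} is a candidate key since {A, D}⁺ = {A, B, C, D, E} covers every attribute.
No proper subset of any of these is a key, and no other minimal superkey exists.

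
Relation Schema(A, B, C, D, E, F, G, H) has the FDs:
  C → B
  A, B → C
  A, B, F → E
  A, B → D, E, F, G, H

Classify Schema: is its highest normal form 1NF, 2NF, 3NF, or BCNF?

Candidate keys: {A, B}, {A, C}. Prime attributes: {A, B, C}.
For C → B we have {C}⁺ = {B, C}; {C} is not a superkey, so BCNF fails.
Its right-hand attributes {B} are all prime, as are those of every other non-superkey FD — the relation is in 3NF.

3NF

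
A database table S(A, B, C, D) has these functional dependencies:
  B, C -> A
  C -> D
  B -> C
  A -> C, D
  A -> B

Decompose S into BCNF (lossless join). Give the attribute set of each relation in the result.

Candidate keys of the original relation: {A}, {B}.
{A, B, C, D}: {C} determines {C, D} here but is not a superkey — split on C -> D, giving {C, D} and {A, B, C}.
{C, D} has no BCNF violation.
{A, B, C} has no BCNF violation.

{A, B, C}; {C, D}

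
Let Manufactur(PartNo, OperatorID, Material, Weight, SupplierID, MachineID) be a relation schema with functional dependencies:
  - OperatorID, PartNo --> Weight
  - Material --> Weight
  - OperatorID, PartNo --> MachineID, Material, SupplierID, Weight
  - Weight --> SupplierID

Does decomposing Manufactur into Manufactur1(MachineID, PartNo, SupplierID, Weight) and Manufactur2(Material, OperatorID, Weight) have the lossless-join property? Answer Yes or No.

Common attributes: {Weight}; their closure is {SupplierID, Weight}.
Neither Manufactur1 nor Manufactur2 is contained in that closure, so the decomposition is lossy.

No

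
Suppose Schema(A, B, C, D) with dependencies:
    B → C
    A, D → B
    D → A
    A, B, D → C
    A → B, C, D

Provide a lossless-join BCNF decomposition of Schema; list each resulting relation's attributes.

{A, B, D}; {B, C}

Candidate keys of the original relation: {A}, {D}.
{A, B, C, D}: {B} determines {B, C} here but is not a superkey — split on B → C, giving {B, C} and {A, B, D}.
{B, C} is in BCNF.
{A, B, D} is in BCNF.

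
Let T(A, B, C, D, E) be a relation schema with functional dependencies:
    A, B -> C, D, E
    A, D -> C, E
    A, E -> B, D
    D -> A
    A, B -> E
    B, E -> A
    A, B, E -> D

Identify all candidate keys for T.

{A, B}, {A, E}, {B, E}, {D}

{D}⁺ = {A, B, C, D, E}, which is every attribute, so {D} is a candidate key.
{A, B}⁺ = {A, B, C, D, E}, which is every attribute, so {A, B} is a candidate key.
{A, E}⁺ = {A, B, C, D, E}, which is every attribute, so {A, E} is a candidate key.
{B, E}⁺ = {A, B, C, D, E}, which is every attribute, so {B, E} is a candidate key.
These are minimal and exhaustive — every other superkey contains one of them.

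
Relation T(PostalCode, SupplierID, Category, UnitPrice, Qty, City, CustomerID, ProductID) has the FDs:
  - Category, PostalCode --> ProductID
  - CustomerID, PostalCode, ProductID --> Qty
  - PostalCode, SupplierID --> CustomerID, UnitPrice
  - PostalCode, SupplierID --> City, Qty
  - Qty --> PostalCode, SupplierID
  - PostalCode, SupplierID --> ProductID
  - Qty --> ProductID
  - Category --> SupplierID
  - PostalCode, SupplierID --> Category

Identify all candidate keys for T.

{Qty}⁺ = {Category, City, CustomerID, PostalCode, ProductID, Qty, SupplierID, UnitPrice} — all of the relation — so {Qty} is a candidate key.
{Category, PostalCode}⁺ = {Category, City, CustomerID, PostalCode, ProductID, Qty, SupplierID, UnitPrice} — all of the relation — so {Category, PostalCode} is a candidate key.
{PostalCode, SupplierID}⁺ = {Category, City, CustomerID, PostalCode, ProductID, Qty, SupplierID, UnitPrice} — all of the relation — so {PostalCode, SupplierID} is a candidate key.
{CustomerID, PostalCode, ProductID}⁺ = {Category, City, CustomerID, PostalCode, ProductID, Qty, SupplierID, UnitPrice} — all of the relation — so {CustomerID, PostalCode, ProductID} is a candidate key.
These are minimal and exhaustive — every other superkey contains one of them.

{Category, PostalCode}, {CustomerID, PostalCode, ProductID}, {PostalCode, SupplierID}, {Qty}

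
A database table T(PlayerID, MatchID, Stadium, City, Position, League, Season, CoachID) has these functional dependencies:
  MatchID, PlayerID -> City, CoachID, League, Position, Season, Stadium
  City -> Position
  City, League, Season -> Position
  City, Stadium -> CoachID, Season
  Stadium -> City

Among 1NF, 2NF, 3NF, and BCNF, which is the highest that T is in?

2NF

Candidate key: {MatchID, PlayerID}. Prime attributes: {MatchID, PlayerID}.
For City -> Position we have {City}⁺ = {City, Position}; {City} is not a superkey, so BCNF fails.
City -> Position has non-prime {Position} on the right and a non-superkey on the left, so 3NF fails.
No proper subset of a key has a non-prime attribute in its closure, so there is no partial dependency; 2NF holds.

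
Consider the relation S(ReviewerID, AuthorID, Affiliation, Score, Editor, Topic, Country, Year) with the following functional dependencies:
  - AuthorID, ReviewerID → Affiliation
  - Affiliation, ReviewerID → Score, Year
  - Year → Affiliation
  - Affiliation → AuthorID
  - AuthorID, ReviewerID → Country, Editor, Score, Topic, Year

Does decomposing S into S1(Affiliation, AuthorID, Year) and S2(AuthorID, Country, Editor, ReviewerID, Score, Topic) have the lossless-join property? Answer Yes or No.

Common attributes: {AuthorID}; their closure is {AuthorID}.
The closure covers neither S1 nor S2 entirely; the join is not lossless.

No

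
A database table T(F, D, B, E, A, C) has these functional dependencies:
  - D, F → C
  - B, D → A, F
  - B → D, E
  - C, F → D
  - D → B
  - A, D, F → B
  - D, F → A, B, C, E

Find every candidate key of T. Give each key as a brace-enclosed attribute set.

{B}, {C, F}, {D}

{B}⁺ = {A, B, C, D, E, F} — all of the relation — so {B} is a candidate key.
{D}⁺ = {A, B, C, D, E, F} — all of the relation — so {D} is a candidate key.
{C, F}⁺ = {A, B, C, D, E, F} — all of the relation — so {C, F} is a candidate key.
No proper subset of any of these is a key, and no other minimal superkey exists.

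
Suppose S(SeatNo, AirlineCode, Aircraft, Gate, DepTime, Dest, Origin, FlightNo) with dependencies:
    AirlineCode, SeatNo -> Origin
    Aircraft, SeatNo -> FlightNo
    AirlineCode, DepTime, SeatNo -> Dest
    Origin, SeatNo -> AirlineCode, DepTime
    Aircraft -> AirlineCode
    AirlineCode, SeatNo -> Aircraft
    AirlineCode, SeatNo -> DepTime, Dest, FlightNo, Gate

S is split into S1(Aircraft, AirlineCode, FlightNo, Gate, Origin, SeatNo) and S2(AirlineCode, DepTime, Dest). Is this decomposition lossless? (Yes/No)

No

Common attributes: {AirlineCode}; their closure is {AirlineCode}.
S1 ⊄ {AirlineCode} and S2 ⊄ {AirlineCode}, so the split is lossy.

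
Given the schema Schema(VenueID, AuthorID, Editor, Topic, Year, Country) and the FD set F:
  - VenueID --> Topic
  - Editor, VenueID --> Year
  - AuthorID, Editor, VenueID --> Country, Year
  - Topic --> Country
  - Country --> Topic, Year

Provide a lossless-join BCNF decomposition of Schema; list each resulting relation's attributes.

Candidate key of the original relation: {AuthorID, Editor, VenueID}.
{AuthorID, Country, Editor, Topic, VenueID, Year}: {VenueID} determines {Country, Topic, VenueID, Year} here but is not a superkey — split on VenueID --> Country, Topic, Year, giving {Country, Topic, VenueID, Year} and {AuthorID, Editor, VenueID}.
{Country, Topic, VenueID, Year}: {Topic} determines {Country, Topic, Year} here but is not a superkey — split on Topic --> Country, Year, giving {Country, Topic, Year} and {Topic, VenueID}.
{Country, Topic, Year} is in BCNF.
{Topic, VenueID} is in BCNF.
{AuthorID, Editor, VenueID} is in BCNF.

{AuthorID, Editor, VenueID}; {Country, Topic, Year}; {Topic, VenueID}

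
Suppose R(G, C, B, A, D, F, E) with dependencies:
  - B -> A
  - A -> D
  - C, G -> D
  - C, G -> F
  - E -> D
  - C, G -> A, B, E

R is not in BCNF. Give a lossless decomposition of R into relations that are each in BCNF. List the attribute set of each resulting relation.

Candidate key of the original relation: {C, G}.
Within {A, B, C, D, E, F, G}: {B}⁺ ∩ {A, B, C, D, E, F, G} = {A, B, D}, not the whole set, so B -> A, D violates BCNF; decompose into {A, B, D} and {B, C, E, F, G}.
Within {A, B, D}: {A}⁺ ∩ {A, B, D} = {A, D}, not the whole set, so A -> D violates BCNF; decompose into {A, D} and {A, B}.
{A, D} has no BCNF violation.
{A, B} has no BCNF violation.
{B, C, E, F, G} has no BCNF violation.

{A, B}; {A, D}; {B, C, E, F, G}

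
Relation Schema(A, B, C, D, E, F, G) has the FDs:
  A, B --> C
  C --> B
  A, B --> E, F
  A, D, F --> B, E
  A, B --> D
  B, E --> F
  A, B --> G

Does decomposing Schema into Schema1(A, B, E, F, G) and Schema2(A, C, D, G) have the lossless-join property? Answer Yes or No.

Schema1 ∩ Schema2 = {A, G}; its closure under F is {A, G}.
The closure covers neither Schema1 nor Schema2 entirely; the join is not lossless.

No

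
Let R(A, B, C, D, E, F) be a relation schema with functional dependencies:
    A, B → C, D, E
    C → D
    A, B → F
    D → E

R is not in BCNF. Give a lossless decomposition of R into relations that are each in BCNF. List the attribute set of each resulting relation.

{A, B, C, F}; {C, D}; {D, E}

Candidate key of the original relation: {A, B}.
{A, B, C, D, E, F}: {C} determines {C, D, E} here but is not a superkey — split on C → D, E, giving {C, D, E} and {A, B, C, F}.
{C, D, E}: {D} determines {D, E} here but is not a superkey — split on D → E, giving {D, E} and {C, D}.
{D, E} is in BCNF.
{C, D} is in BCNF.
{A, B, C, F} is in BCNF.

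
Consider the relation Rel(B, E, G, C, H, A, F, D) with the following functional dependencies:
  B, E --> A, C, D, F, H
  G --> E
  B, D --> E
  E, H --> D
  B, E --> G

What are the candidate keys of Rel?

{B, D}, {B, E}, {B, G}

No FD produces {B}, so it must be in every candidate key.
Closure of {B, D} is {A, B, C, D, E, F, G, H}, the whole schema; {B, D} is a candidate key.
Closure of {B, E} is {A, B, C, D, E, F, G, H}, the whole schema; {B, E} is a candidate key.
Closure of {B, G} is {A, B, C, D, E, F, G, H}, the whole schema; {B, G} is a candidate key.
These are minimal and exhaustive — every other superkey contains one of them.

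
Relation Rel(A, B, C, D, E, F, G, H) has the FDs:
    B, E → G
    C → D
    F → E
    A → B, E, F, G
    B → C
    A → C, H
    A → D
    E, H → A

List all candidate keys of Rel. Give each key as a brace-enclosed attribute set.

Closure of {A} is {A, B, C, D, E, F, G, H}, the whole schema; {A} is a candidate key.
Closure of {E, H} is {A, B, C, D, E, F, G, H}, the whole schema; {E, H} is a candidate key.
Closure of {F, H} is {A, B, C, D, E, F, G, H}, the whole schema; {F, H} is a candidate key.
These are minimal and exhaustive — every other superkey contains one of them.

{A}, {E, H}, {F, H}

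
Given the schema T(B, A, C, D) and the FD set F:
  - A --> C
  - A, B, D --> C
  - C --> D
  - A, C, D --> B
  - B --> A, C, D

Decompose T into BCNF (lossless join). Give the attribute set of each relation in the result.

{A, B, C}; {C, D}

Candidate keys of the original relation: {A}, {B}.
Within {A, B, C, D}: {C}⁺ ∩ {A, B, C, D} = {C, D}, not the whole set, so C --> D violates BCNF; decompose into {C, D} and {A, B, C}.
{C, D} has no BCNF violation.
{A, B, C} has no BCNF violation.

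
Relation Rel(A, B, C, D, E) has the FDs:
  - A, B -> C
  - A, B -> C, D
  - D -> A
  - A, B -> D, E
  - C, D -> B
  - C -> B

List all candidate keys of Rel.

Closure of {A, B} is {A, B, C, D, E}, the whole schema; {A, B} is a candidate key.
Closure of {A, C} is {A, B, C, D, E}, the whole schema; {A, C} is a candidate key.
Closure of {B, D} is {A, B, C, D, E}, the whole schema; {B, D} is a candidate key.
Closure of {C, D} is {A, B, C, D, E}, the whole schema; {C, D} is a candidate key.
Any other superkey properly contains one of these, so there are no further candidate keys.

{A, B}, {A, C}, {B, D}, {C, D}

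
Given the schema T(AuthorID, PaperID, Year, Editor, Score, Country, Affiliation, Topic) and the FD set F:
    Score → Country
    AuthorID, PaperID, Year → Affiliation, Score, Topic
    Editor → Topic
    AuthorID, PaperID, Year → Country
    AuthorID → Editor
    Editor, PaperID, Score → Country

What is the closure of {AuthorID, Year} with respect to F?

{AuthorID, Editor, Topic, Year}

Start with {AuthorID, Year}.
AuthorID → Editor applies; add {Editor} → now {AuthorID, Editor, Year}.
Editor → Topic applies; add {Topic} → now {AuthorID, Editor, Topic, Year}.
No further FD applies.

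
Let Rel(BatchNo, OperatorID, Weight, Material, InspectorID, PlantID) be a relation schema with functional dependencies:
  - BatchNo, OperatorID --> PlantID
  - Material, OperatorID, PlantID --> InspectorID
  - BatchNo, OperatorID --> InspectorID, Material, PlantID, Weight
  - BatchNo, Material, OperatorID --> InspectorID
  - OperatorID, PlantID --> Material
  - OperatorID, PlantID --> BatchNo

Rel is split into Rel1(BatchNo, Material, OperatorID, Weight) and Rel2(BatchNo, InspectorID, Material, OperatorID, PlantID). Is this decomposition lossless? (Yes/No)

Yes

Rel1 ∩ Rel2 = {BatchNo, Material, OperatorID}; its closure under F is {BatchNo, InspectorID, Material, OperatorID, PlantID, Weight}.
This includes all of Rel1, so the common attributes are a superkey of Rel1 — the join is lossless.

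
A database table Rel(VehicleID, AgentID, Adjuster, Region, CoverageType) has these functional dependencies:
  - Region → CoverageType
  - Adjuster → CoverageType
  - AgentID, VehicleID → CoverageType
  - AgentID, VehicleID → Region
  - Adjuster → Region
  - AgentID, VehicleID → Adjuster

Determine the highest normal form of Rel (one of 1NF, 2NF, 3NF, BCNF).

Candidate key: {AgentID, VehicleID}. Prime attributes: {AgentID, VehicleID}.
For Region → CoverageType we have {Region}⁺ = {CoverageType, Region}; {Region} is not a superkey, so BCNF fails.
Region → CoverageType has non-prime {CoverageType} on the right and a non-superkey on the left, so 3NF fails.
No proper subset of a key has a non-prime attribute in its closure, so there is no partial dependency; 2NF holds.

2NF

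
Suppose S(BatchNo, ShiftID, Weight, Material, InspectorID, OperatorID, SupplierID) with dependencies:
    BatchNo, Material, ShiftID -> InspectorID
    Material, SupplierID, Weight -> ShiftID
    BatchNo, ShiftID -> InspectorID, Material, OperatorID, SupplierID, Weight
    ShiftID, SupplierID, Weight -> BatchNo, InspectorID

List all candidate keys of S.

{BatchNo, ShiftID}, {Material, SupplierID, Weight}, {ShiftID, SupplierID, Weight}

{BatchNo, ShiftID} is a candidate key since {BatchNo, ShiftID}⁺ = {BatchNo, InspectorID, Material, OperatorID, ShiftID, SupplierID, Weight} covers every attribute.
{Material, SupplierID, Weight} is a candidate key since {Material, SupplierID, Weight}⁺ = {BatchNo, InspectorID, Material, OperatorID, ShiftID, SupplierID, Weight} covers every attribute.
{ShiftID, SupplierID, Weight} is a candidate key since {ShiftID, SupplierID, Weight}⁺ = {BatchNo, InspectorID, Material, OperatorID, ShiftID, SupplierID, Weight} covers every attribute.
These are minimal and exhaustive — every other superkey contains one of them.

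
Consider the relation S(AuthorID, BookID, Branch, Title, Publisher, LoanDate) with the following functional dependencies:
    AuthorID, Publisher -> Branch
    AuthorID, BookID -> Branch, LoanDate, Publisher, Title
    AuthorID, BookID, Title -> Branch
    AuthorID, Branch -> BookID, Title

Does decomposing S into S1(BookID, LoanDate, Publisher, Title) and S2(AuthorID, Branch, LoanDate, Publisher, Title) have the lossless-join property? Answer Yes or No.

No

S1 ∩ S2 = {LoanDate, Publisher, Title}; its closure under F is {LoanDate, Publisher, Title}.
The closure covers neither S1 nor S2 entirely; the join is not lossless.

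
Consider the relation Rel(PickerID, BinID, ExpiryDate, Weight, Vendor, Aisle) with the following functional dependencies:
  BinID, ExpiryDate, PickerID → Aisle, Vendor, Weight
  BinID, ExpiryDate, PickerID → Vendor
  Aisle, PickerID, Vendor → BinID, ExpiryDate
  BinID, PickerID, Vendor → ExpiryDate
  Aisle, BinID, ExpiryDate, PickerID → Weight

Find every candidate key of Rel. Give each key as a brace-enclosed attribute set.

{Aisle, PickerID, Vendor}, {BinID, ExpiryDate, PickerID}, {BinID, PickerID, Vendor}

Attributes never on any right-hand side: {PickerID} — every candidate key must contain it.
{Aisle, PickerID, Vendor} is a candidate key since {Aisle, PickerID, Vendor}⁺ = {Aisle, BinID, ExpiryDate, PickerID, Vendor, Weight} covers every attribute.
{BinID, ExpiryDate, PickerID} is a candidate key since {BinID, ExpiryDate, PickerID}⁺ = {Aisle, BinID, ExpiryDate, PickerID, Vendor, Weight} covers every attribute.
{BinID, PickerID, Vendor} is a candidate key since {BinID, PickerID, Vendor}⁺ = {Aisle, BinID, ExpiryDate, PickerID, Vendor, Weight} covers every attribute.
No proper subset of any of these is a key, and no other minimal superkey exists.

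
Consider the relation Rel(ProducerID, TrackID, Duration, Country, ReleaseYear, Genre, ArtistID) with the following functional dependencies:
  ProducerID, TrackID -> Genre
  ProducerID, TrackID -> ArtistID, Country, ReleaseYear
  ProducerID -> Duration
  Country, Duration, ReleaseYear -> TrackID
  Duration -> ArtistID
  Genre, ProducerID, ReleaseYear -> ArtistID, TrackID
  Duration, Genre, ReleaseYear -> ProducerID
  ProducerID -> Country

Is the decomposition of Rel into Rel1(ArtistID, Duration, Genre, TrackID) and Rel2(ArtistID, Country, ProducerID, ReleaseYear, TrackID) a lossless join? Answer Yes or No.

No

Common attributes: {ArtistID, TrackID}; their closure is {ArtistID, TrackID}.
Rel1 ⊄ {ArtistID, TrackID} and Rel2 ⊄ {ArtistID, TrackID}, so the split is lossy.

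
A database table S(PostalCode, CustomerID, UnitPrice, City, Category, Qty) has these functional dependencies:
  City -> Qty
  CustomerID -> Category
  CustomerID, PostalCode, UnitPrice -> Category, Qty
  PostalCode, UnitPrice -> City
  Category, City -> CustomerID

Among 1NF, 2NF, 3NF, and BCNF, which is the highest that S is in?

1NF

Candidate keys: {Category, PostalCode, UnitPrice}, {CustomerID, PostalCode, UnitPrice}. Prime attributes: {Category, CustomerID, PostalCode, UnitPrice}.
For City -> Qty we have {City}⁺ = {City, Qty}; {City} is not a superkey, so BCNF fails.
Because {Qty} is non-prime and the left side of City -> Qty is not a superkey, the relation is not in 3NF.
{PostalCode, UnitPrice} is a proper subset of the key {Category, PostalCode, UnitPrice}, and {PostalCode, UnitPrice}⁺ contains the non-prime attributes {City, Qty} — a partial dependency, so 2NF is violated.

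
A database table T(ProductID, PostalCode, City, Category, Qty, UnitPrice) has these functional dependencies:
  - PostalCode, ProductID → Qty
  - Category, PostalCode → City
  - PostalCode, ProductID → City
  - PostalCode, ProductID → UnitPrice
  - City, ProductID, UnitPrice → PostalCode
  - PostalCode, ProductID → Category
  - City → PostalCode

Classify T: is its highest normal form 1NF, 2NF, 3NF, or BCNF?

Candidate keys: {City, ProductID}, {PostalCode, ProductID}. Prime attributes: {City, PostalCode, ProductID}.
Category, PostalCode → City breaks BCNF: {Category, PostalCode}⁺ = {Category, City, PostalCode}, so {Category, PostalCode} is not a superkey.
But every attribute on its right side ({City}) is prime, and the same holds for every other non-superkey FD, so 3NF still holds.

3NF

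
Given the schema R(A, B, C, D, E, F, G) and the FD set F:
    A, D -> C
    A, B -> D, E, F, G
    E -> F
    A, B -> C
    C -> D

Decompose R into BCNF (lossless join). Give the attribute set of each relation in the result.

Candidate key of the original relation: {A, B}.
In {A, B, C, D, E, F, G}, {A, D} is not a superkey ({A, D}⁺ restricted to this set is {A, C, D}), so split on A, D -> C into {A, C, D} and {A, B, D, E, F, G}.
In {A, C, D}, {C} is not a superkey ({C}⁺ restricted to this set is {C, D}), so split on C -> D into {C, D} and {A, C}.
{C, D} has no BCNF violation.
{A, C} has no BCNF violation.
In {A, B, D, E, F, G}, {E} is not a superkey ({E}⁺ restricted to this set is {E, F}), so split on E -> F into {E, F} and {A, B, D, E, G}.
{E, F} has no BCNF violation.
{A, B, D, E, G} has no BCNF violation.

{A, B, D, E, G}; {A, C}; {C, D}; {E, F}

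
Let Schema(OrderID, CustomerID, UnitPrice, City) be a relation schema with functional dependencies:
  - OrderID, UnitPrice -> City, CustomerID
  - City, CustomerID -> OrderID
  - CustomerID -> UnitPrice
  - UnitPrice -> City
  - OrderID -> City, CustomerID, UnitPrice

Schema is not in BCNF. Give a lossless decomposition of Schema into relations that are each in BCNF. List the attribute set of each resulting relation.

Candidate keys of the original relation: {CustomerID}, {OrderID}.
{City, CustomerID, OrderID, UnitPrice}: {UnitPrice} determines {City, UnitPrice} here but is not a superkey — split on UnitPrice -> City, giving {City, UnitPrice} and {CustomerID, OrderID, UnitPrice}.
{City, UnitPrice} has no BCNF violation.
{CustomerID, OrderID, UnitPrice} has no BCNF violation.

{City, UnitPrice}; {CustomerID, OrderID, UnitPrice}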